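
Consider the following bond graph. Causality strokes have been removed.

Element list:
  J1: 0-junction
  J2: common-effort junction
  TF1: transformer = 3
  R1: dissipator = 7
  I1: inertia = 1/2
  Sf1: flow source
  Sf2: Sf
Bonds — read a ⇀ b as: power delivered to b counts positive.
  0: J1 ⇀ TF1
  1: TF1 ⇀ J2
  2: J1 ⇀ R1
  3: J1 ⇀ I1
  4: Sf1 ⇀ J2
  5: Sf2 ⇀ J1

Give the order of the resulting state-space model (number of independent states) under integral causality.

bond 4 stroke at Sf1  (Sf1 fixes flow; stroke at Sf1)
bond 5 stroke at Sf2  (Sf2 (Sf) sets flow on bond)
bond 1 stroke at J2  (J2 needs exactly one e-in)
bond 0 stroke at TF1  (TF1 one-in-one-out from 1)
bond 3 stroke at I1  (I1 outputs flow p/I1)
bond 2 stroke at J1  (only one effort-in slot at J1)

1  (I1 all integral)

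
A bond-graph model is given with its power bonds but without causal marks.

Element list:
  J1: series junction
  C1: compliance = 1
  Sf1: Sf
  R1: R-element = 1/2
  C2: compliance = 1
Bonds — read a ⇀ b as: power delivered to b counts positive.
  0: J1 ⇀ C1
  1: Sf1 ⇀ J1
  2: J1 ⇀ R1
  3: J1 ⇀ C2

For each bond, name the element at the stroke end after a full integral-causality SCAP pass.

b0 |J1
b1 |Sf1
b2 |J1
b3 |J1

β1 →Sf1  (Sf1: flow source, stroke at near end)
β0 →J1  (J1: bond 1 brought flow, rest push out)
β2 →J1  (common-f at J1 fixed by 1)
β3 →J1  (J1: bond 1 brought flow, rest push out)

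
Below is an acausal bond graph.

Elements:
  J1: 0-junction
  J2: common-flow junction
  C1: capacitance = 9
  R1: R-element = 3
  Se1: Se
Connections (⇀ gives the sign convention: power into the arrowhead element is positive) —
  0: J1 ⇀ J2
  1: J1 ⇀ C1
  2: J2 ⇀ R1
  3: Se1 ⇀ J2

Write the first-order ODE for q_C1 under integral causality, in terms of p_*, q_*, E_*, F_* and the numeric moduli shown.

dq_C1/dt = -E_Se1/3 - q_C1/27

bond 3 |J2  (Se1 (Se) sets effort on bond)
bond 1 |J1  (C1 integral (e out))
bond 0 |J2  (J1 effort already set via bond 1)
bond 2 |R1  (closing 1-jn rule on J2)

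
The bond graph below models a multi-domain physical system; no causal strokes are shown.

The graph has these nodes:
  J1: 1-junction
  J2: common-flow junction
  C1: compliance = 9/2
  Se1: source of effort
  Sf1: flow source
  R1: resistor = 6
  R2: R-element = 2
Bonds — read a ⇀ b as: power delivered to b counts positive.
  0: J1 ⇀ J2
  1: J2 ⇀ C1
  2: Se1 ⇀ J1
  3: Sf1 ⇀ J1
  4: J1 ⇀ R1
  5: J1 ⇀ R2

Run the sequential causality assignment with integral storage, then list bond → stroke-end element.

b2 stroke→J1  (Se1 (Se) sets effort on bond)
b3 stroke→Sf1  (Sf1 fixes flow; stroke at Sf1)
b0 stroke→J1  (J1: bond 3 brought flow, rest push out)
b4 stroke→J1  (J1: bond 3 brought flow, rest push out)
b5 stroke→J1  (1-jn J1 has f-setter on 3)
b1 stroke→J2  (J2: bond 0 brought flow, rest push out)

b0 |J1
b1 |J2
b2 |J1
b3 |Sf1
b4 |J1
b5 |J1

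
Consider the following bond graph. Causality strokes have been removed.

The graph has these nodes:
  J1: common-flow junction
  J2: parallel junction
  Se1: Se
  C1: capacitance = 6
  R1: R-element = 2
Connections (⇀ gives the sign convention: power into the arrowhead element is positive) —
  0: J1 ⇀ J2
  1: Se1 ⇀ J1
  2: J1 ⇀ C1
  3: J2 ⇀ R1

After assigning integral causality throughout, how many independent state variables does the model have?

1  (C1 all integral)

bond 1 stroke→J1  (Se1 fixes effort; stroke away)
bond 2 stroke→J1  (C1: C, integral causality)
bond 0 stroke→J2  (J1: last free bond brings flow in)
bond 3 stroke→R1  (J2: bond 0 brought effort, rest push out)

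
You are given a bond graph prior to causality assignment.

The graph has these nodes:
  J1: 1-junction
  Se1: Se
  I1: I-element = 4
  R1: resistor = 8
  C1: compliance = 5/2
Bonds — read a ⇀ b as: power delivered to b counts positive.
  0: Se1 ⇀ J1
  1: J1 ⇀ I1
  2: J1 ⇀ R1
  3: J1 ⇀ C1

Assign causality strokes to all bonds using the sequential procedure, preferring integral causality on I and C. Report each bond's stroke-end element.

β0 stroke at J1
β1 stroke at I1
β2 stroke at J1
β3 stroke at J1

β0 |J1  (Se1 fixes effort; stroke away)
β1 |I1  (prefer integral on I1)
β2 |J1  (J1: bond 1 brought flow, rest push out)
β3 |J1  (J1: bond 1 brought flow, rest push out)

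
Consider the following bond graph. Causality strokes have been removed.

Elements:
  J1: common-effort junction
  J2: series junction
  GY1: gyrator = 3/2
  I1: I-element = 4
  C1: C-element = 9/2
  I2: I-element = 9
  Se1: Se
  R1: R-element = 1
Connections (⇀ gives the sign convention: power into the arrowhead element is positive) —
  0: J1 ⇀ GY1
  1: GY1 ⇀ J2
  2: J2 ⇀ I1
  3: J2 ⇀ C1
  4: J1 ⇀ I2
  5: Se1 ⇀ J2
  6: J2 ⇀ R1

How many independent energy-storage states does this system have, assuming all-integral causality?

β5 →J2  (Se1: effort source, stroke at far end)
β2 →I1  (I1 outputs flow p/I1)
β1 →J2  (J2: bond 2 brought flow, rest push out)
β3 →J2  (J2: bond 2 brought flow, rest push out)
β6 →J2  (J2: bond 2 brought flow, rest push out)
β0 →J1  (GY1: gyrator matches bond 1)
β4 →I2  (0-jn J1 has e-setter on 0)

3  (C1, I1, I2 all integral)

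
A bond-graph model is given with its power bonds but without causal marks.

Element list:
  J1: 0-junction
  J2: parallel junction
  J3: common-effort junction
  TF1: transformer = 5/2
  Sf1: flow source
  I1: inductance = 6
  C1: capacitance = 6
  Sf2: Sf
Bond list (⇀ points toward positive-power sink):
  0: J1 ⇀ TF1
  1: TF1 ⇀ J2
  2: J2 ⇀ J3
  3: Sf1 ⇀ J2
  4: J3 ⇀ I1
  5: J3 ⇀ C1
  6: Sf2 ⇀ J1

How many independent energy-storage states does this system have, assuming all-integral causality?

2  (C1, I1 all integral)

bond 3 stroke→Sf1  (Sf1 (Sf) sets flow on bond)
bond 6 stroke→Sf2  (Sf2: flow source, stroke at near end)
bond 0 stroke→J1  (only one effort-in slot at J1)
bond 1 stroke→TF1  (TF1: transformer flips bond 0)
bond 2 stroke→J2  (J2: last free bond brings effort in)
bond 4 stroke→I1  (prefer integral on I1)
bond 5 stroke→J3  (J3: last free bond brings effort in)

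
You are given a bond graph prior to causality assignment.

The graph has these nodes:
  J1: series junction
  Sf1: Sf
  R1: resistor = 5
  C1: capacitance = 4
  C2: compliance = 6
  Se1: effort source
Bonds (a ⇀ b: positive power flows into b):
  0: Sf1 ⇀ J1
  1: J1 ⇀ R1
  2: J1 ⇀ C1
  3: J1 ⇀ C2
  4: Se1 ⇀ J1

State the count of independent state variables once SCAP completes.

β0 stroke at Sf1  (Sf1 fixes flow; stroke at Sf1)
β4 stroke at J1  (Se1 (Se) sets effort on bond)
β1 stroke at J1  (1-jn J1 has f-setter on 0)
β2 stroke at J1  (common-f at J1 fixed by 0)
β3 stroke at J1  (J1: bond 0 brought flow, rest push out)

2  (C1, C2 all integral)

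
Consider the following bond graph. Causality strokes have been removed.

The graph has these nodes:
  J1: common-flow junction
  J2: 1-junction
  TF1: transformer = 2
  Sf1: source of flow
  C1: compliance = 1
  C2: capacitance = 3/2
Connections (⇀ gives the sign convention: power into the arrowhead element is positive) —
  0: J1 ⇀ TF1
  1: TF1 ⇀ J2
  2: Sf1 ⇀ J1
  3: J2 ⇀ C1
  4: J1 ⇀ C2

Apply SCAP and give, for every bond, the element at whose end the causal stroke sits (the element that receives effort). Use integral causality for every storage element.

#0 stroke→J1
#1 stroke→TF1
#2 stroke→Sf1
#3 stroke→J2
#4 stroke→J1

#2 |Sf1  (Sf1: flow source, stroke at near end)
#0 |J1  (J1: bond 2 brought flow, rest push out)
#4 |J1  (common-f at J1 fixed by 2)
#1 |TF1  (through TF1, causality passes straight; one stroke at TF1)
#3 |J2  (J2 flow already set via bond 1)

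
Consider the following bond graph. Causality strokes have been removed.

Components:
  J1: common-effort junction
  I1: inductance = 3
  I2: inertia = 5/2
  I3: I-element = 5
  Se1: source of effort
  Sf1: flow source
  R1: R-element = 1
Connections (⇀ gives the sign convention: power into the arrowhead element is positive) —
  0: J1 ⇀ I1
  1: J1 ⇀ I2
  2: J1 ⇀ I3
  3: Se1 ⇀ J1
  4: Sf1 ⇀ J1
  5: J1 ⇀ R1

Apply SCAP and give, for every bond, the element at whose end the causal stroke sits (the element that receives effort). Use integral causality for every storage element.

b0 stroke→I1
b1 stroke→I2
b2 stroke→I3
b3 stroke→J1
b4 stroke→Sf1
b5 stroke→R1

#3 stroke→J1  (Se1 (Se) sets effort on bond)
#4 stroke→Sf1  (Sf1 fixes flow; stroke at Sf1)
#0 stroke→I1  (common-e at J1 fixed by 3)
#1 stroke→I2  (0-jn J1 has e-setter on 3)
#2 stroke→I3  (common-e at J1 fixed by 3)
#5 stroke→R1  (common-e at J1 fixed by 3)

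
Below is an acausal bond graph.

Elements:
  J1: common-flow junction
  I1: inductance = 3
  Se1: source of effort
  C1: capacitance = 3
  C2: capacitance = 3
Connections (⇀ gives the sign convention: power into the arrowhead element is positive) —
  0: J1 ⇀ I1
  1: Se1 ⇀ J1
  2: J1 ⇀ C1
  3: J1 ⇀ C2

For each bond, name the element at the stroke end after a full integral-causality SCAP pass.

#0 stroke at I1
#1 stroke at J1
#2 stroke at J1
#3 stroke at J1

b1 |J1  (Se1 (Se) sets effort on bond)
b0 |I1  (prefer integral on I1)
b2 |J1  (J1: bond 0 brought flow, rest push out)
b3 |J1  (common-f at J1 fixed by 0)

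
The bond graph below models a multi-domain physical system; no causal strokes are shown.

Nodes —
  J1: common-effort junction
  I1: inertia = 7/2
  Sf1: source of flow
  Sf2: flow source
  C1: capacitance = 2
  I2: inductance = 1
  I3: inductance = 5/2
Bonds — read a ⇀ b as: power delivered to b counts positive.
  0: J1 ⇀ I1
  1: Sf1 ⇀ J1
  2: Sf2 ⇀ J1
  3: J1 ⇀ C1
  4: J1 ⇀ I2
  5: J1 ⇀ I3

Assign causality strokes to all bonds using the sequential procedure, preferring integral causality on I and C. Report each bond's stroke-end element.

b1 |Sf1  (source Sf1 imposes f)
b2 |Sf2  (Sf2: flow source, stroke at near end)
b0 |I1  (I1: I, integral causality)
b3 |J1  (C1: C, integral causality)
b4 |I2  (J1: bond 3 brought effort, rest push out)
b5 |I3  (J1 effort already set via bond 3)

#0 →I1
#1 →Sf1
#2 →Sf2
#3 →J1
#4 →I2
#5 →I3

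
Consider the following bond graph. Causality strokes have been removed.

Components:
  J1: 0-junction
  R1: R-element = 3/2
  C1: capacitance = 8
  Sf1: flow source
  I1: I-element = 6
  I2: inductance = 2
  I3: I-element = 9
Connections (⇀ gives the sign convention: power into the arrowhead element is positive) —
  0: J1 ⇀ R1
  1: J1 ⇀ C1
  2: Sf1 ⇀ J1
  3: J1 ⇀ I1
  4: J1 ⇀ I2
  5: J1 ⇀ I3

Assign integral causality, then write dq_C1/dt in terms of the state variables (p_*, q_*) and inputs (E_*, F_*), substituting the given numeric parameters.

#2 stroke→Sf1  (Sf1 (Sf) sets flow on bond)
#1 stroke→J1  (C1 integral (e out))
#0 stroke→R1  (J1 effort already set via bond 1)
#3 stroke→I1  (J1 effort already set via bond 1)
#4 stroke→I2  (common-e at J1 fixed by 1)
#5 stroke→I3  (J1 effort already set via bond 1)

dq_C1/dt = F_Sf1 - p_I1/6 - p_I2/2 - p_I3/9 - q_C1/12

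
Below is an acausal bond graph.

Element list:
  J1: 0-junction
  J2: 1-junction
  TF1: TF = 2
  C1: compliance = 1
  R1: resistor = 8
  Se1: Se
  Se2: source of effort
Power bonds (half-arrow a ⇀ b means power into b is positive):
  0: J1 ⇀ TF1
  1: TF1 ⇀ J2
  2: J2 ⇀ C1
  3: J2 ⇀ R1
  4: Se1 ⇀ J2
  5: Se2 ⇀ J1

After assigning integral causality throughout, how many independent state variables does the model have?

1  (C1 all integral)

#4 →J2  (Se1 (Se) sets effort on bond)
#5 →J1  (Se2 (Se) sets effort on bond)
#0 →TF1  (0-jn J1 has e-setter on 5)
#1 →J2  (TF1: transformer flips bond 0)
#2 →J2  (prefer integral on C1)
#3 →R1  (only one flow-in slot at J2)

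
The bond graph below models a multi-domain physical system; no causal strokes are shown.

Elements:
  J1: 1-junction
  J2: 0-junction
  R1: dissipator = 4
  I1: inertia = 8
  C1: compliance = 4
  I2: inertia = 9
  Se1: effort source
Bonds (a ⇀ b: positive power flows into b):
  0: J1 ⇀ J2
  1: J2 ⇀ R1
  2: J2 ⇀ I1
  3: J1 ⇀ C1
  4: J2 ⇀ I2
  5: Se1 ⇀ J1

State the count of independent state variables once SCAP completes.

b5 |J1  (Se1: effort source, stroke at far end)
b2 |I1  (I1: I, integral causality)
b3 |J1  (C1: C, integral causality)
b0 |J2  (J1: last free bond brings flow in)
b1 |R1  (0-jn J2 has e-setter on 0)
b4 |I2  (J2 effort already set via bond 0)

3  (C1, I1, I2 all integral)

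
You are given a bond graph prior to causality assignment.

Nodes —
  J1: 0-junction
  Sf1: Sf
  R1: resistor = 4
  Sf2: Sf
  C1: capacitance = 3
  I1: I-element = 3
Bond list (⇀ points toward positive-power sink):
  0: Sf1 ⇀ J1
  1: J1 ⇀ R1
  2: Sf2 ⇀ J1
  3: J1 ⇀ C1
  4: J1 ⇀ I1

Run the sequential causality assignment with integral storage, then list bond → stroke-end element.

b0 →Sf1  (Sf1: flow source, stroke at near end)
b2 →Sf2  (Sf2: flow source, stroke at near end)
b3 →J1  (C1: C, integral causality)
b1 →R1  (J1: bond 3 brought effort, rest push out)
b4 →I1  (J1 effort already set via bond 3)

b0 →Sf1
b1 →R1
b2 →Sf2
b3 →J1
b4 →I1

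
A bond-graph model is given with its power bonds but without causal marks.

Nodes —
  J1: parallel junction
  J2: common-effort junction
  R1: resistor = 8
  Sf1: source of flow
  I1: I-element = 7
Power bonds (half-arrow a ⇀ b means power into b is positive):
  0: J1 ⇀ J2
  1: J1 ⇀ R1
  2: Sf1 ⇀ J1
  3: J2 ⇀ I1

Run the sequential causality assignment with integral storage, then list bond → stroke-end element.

β2 →Sf1  (source Sf1 imposes f)
β3 →I1  (I1: I, integral causality)
β0 →J2  (only one effort-in slot at J2)
β1 →J1  (J1: last free bond brings effort in)

β0 |J2
β1 |J1
β2 |Sf1
β3 |I1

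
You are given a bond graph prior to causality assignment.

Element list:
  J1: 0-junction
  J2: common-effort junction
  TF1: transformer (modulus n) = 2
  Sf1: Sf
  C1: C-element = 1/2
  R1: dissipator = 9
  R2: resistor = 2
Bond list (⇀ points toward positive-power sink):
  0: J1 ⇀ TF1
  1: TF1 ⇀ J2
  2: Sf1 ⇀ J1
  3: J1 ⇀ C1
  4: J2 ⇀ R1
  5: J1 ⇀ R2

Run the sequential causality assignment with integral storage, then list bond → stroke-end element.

b2 stroke→Sf1  (source Sf1 imposes f)
b3 stroke→J1  (C1 outputs effort q/C1)
b0 stroke→TF1  (common-e at J1 fixed by 3)
b5 stroke→R2  (0-jn J1 has e-setter on 3)
b1 stroke→J2  (TF1 one-in-one-out from 0)
b4 stroke→R1  (0-jn J2 has e-setter on 1)

#0 stroke→TF1
#1 stroke→J2
#2 stroke→Sf1
#3 stroke→J1
#4 stroke→R1
#5 stroke→R2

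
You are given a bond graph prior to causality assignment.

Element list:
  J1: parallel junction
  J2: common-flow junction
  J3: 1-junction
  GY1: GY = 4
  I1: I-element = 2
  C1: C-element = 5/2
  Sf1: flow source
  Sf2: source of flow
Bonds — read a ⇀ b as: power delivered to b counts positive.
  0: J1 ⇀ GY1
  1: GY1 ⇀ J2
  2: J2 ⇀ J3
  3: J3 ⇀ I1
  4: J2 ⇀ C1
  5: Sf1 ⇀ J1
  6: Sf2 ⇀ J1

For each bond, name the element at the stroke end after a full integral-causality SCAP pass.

β5 stroke→Sf1  (Sf1: flow source, stroke at near end)
β6 stroke→Sf2  (Sf2 fixes flow; stroke at Sf2)
β0 stroke→J1  (closing 0-jn rule on J1)
β1 stroke→J2  (GY1: gyrator matches bond 0)
β3 stroke→I1  (I1 outputs flow p/I1)
β2 stroke→J3  (common-f at J3 fixed by 3)
β4 stroke→J2  (J2 flow already set via bond 2)

bond 0 stroke→J1
bond 1 stroke→J2
bond 2 stroke→J3
bond 3 stroke→I1
bond 4 stroke→J2
bond 5 stroke→Sf1
bond 6 stroke→Sf2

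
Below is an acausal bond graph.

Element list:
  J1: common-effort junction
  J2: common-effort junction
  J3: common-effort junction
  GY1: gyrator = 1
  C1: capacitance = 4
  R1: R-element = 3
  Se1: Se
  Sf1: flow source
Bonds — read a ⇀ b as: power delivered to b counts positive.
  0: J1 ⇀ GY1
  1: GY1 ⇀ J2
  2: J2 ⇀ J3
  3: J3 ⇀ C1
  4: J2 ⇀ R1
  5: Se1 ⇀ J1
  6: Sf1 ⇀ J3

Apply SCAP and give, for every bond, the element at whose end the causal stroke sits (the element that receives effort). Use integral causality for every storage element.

bond 0 stroke at GY1
bond 1 stroke at GY1
bond 2 stroke at J2
bond 3 stroke at J3
bond 4 stroke at R1
bond 5 stroke at J1
bond 6 stroke at Sf1

β5 |J1  (source Se1 imposes e)
β6 |Sf1  (Sf1: flow source, stroke at near end)
β0 |GY1  (J1 effort already set via bond 5)
β1 |GY1  (GY1 both-in/both-out from 0)
β3 |J3  (C1 integral (e out))
β2 |J2  (J3: bond 3 brought effort, rest push out)
β4 |R1  (common-e at J2 fixed by 2)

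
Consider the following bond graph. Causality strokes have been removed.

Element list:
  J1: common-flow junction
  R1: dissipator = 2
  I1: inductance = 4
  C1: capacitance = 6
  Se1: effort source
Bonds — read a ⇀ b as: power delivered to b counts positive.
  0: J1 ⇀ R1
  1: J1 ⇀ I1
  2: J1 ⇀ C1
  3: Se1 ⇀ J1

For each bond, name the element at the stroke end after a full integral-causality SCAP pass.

β0 |J1
β1 |I1
β2 |J1
β3 |J1

#3 stroke→J1  (Se1: effort source, stroke at far end)
#1 stroke→I1  (prefer integral on I1)
#0 stroke→J1  (common-f at J1 fixed by 1)
#2 stroke→J1  (1-jn J1 has f-setter on 1)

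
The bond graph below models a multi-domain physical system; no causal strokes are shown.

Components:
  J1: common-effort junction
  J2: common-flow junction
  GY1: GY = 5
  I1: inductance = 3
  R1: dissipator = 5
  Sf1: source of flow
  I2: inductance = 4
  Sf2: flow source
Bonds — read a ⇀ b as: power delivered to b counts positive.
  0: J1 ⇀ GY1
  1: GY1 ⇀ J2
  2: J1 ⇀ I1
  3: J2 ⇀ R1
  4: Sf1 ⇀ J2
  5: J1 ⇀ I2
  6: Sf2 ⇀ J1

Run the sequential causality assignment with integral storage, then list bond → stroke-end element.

bond 4 stroke→Sf1  (Sf1: flow source, stroke at near end)
bond 6 stroke→Sf2  (source Sf2 imposes f)
bond 1 stroke→J2  (J2 flow already set via bond 4)
bond 3 stroke→J2  (J2 flow already set via bond 4)
bond 0 stroke→J1  (GY1: gyrator matches bond 1)
bond 2 stroke→I1  (common-e at J1 fixed by 0)
bond 5 stroke→I2  (common-e at J1 fixed by 0)

b0 stroke at J1
b1 stroke at J2
b2 stroke at I1
b3 stroke at J2
b4 stroke at Sf1
b5 stroke at I2
b6 stroke at Sf2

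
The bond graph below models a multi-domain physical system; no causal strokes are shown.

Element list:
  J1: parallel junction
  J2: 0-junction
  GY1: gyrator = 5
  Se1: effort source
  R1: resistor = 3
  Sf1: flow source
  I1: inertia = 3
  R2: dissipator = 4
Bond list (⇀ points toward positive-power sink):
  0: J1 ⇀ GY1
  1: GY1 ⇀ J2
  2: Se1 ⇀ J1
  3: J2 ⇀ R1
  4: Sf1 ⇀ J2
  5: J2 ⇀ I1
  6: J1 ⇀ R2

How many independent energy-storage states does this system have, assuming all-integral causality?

1  (I1 all integral)

b2 stroke→J1  (Se1 fixes effort; stroke away)
b4 stroke→Sf1  (Sf1: flow source, stroke at near end)
b0 stroke→GY1  (0-jn J1 has e-setter on 2)
b6 stroke→R2  (common-e at J1 fixed by 2)
b1 stroke→GY1  (GY GY1: same side as bond 0)
b5 stroke→I1  (I1 outputs flow p/I1)
b3 stroke→J2  (J2: last free bond brings effort in)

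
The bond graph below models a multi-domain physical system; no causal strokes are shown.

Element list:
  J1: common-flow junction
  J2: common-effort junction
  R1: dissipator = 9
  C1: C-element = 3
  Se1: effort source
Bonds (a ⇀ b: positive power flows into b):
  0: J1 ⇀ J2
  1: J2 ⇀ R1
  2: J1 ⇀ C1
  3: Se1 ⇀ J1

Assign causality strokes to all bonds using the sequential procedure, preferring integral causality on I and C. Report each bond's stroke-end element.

b3 →J1  (Se1: effort source, stroke at far end)
b2 →J1  (C1 outputs effort q/C1)
b0 →J2  (J1 needs exactly one f-in)
b1 →R1  (common-e at J2 fixed by 0)

bond 0 |J2
bond 1 |R1
bond 2 |J1
bond 3 |J1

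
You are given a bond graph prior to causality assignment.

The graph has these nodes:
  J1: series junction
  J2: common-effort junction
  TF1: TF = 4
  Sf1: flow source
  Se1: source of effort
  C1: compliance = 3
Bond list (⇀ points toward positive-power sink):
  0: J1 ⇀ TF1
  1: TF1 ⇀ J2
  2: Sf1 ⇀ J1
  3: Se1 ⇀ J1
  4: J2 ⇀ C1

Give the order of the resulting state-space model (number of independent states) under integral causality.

1  (C1 all integral)

b2 →Sf1  (Sf1 (Sf) sets flow on bond)
b3 →J1  (Se1 (Se) sets effort on bond)
b0 →J1  (J1 flow already set via bond 2)
b1 →TF1  (TF TF1: opposite of bond 0)
b4 →J2  (only one effort-in slot at J2)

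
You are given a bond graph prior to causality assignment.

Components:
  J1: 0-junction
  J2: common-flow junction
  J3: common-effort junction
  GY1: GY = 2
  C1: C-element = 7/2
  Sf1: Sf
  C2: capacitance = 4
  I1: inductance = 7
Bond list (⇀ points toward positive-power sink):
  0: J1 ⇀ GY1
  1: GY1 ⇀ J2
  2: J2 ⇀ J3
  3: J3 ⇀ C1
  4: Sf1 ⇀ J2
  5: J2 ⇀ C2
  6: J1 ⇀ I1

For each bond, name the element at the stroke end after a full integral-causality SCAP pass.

β4 |Sf1  (source Sf1 imposes f)
β1 |J2  (common-f at J2 fixed by 4)
β2 |J2  (common-f at J2 fixed by 4)
β5 |J2  (J2: bond 4 brought flow, rest push out)
β3 |J3  (J3: last free bond brings effort in)
β0 |J1  (GY1 both-in/both-out from 1)
β6 |I1  (0-jn J1 has e-setter on 0)

#0 stroke at J1
#1 stroke at J2
#2 stroke at J2
#3 stroke at J3
#4 stroke at Sf1
#5 stroke at J2
#6 stroke at I1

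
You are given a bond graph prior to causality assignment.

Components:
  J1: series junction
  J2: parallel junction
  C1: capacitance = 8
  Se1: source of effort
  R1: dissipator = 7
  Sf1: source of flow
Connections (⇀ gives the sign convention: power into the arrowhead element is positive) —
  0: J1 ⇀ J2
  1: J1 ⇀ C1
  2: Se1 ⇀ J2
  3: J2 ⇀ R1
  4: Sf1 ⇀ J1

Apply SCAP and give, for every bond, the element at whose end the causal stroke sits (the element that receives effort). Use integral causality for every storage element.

b2 →J2  (Se1 (Se) sets effort on bond)
b4 →Sf1  (Sf1 (Sf) sets flow on bond)
b0 →J1  (1-jn J1 has f-setter on 4)
b1 →J1  (J1 flow already set via bond 4)
b3 →R1  (0-jn J2 has e-setter on 2)

bond 0 stroke at J1
bond 1 stroke at J1
bond 2 stroke at J2
bond 3 stroke at R1
bond 4 stroke at Sf1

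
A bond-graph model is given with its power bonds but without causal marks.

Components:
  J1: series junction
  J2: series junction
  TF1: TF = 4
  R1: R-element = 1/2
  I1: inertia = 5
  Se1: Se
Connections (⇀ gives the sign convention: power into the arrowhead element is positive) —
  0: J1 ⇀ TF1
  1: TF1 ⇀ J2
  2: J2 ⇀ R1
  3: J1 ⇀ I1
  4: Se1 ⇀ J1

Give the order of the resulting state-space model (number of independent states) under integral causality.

β4 |J1  (Se1: effort source, stroke at far end)
β3 |I1  (I1 outputs flow p/I1)
β0 |J1  (J1: bond 3 brought flow, rest push out)
β1 |TF1  (TF1: transformer flips bond 0)
β2 |J2  (common-f at J2 fixed by 1)

1  (I1 all integral)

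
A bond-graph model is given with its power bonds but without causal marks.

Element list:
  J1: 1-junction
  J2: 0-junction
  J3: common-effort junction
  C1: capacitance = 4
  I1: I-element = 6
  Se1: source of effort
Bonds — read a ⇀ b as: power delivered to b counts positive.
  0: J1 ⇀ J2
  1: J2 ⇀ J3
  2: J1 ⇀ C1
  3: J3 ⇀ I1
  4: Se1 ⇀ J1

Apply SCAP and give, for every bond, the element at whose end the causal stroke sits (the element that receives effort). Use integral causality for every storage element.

b4 stroke at J1  (Se1: effort source, stroke at far end)
b2 stroke at J1  (C1 integral (e out))
b0 stroke at J2  (J1: last free bond brings flow in)
b1 stroke at J3  (J2 effort already set via bond 0)
b3 stroke at I1  (common-e at J3 fixed by 1)

b0 |J2
b1 |J3
b2 |J1
b3 |I1
b4 |J1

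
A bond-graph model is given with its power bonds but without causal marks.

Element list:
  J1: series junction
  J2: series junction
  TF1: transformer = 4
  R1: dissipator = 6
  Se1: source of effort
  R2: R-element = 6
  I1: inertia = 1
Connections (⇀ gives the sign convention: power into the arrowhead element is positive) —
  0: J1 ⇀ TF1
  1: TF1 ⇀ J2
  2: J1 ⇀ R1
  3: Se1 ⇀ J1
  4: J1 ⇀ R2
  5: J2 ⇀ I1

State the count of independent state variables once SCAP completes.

β3 |J1  (Se1: effort source, stroke at far end)
β5 |I1  (prefer integral on I1)
β1 |J2  (common-f at J2 fixed by 5)
β0 |TF1  (TF1 one-in-one-out from 1)
β2 |J1  (1-jn J1 has f-setter on 0)
β4 |J1  (common-f at J1 fixed by 0)

1  (I1 all integral)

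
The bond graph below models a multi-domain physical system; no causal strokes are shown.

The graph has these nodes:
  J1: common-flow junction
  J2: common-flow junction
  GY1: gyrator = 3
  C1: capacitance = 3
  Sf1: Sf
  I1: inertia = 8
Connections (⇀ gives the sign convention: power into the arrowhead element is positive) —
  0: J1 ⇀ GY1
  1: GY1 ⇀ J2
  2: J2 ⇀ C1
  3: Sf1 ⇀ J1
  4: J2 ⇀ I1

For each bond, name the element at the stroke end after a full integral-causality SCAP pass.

β3 →Sf1  (Sf1 fixes flow; stroke at Sf1)
β0 →J1  (1-jn J1 has f-setter on 3)
β1 →J2  (GY1 both-in/both-out from 0)
β2 →J2  (prefer integral on C1)
β4 →I1  (J2: last free bond brings flow in)

#0 →J1
#1 →J2
#2 →J2
#3 →Sf1
#4 →I1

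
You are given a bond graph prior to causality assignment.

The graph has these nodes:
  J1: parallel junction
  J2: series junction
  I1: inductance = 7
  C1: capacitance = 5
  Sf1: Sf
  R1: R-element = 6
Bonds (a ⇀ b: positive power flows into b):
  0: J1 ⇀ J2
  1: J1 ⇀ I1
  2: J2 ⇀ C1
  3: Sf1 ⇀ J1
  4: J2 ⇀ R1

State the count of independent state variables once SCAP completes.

b3 |Sf1  (Sf1: flow source, stroke at near end)
b1 |I1  (I1 integral (f out))
b0 |J1  (closing 0-jn rule on J1)
b2 |J2  (common-f at J2 fixed by 0)
b4 |J2  (1-jn J2 has f-setter on 0)

2  (C1, I1 all integral)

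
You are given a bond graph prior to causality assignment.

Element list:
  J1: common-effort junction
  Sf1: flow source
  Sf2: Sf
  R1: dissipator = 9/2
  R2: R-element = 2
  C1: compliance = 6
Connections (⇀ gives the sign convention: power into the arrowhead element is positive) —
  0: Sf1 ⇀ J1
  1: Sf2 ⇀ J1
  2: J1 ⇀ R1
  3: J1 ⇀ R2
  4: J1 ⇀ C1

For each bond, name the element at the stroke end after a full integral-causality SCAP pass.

β0 →Sf1
β1 →Sf2
β2 →R1
β3 →R2
β4 →J1

β0 |Sf1  (Sf1: flow source, stroke at near end)
β1 |Sf2  (source Sf2 imposes f)
β4 |J1  (C1 outputs effort q/C1)
β2 |R1  (0-jn J1 has e-setter on 4)
β3 |R2  (common-e at J1 fixed by 4)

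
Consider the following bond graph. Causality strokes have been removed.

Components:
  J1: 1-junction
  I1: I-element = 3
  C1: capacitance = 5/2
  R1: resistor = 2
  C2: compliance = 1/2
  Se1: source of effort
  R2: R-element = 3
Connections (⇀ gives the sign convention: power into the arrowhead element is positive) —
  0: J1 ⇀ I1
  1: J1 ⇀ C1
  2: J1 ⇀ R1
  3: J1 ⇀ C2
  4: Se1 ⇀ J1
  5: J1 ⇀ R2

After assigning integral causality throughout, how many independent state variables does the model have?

3  (C1, C2, I1 all integral)

b4 stroke at J1  (Se1 fixes effort; stroke away)
b0 stroke at I1  (prefer integral on I1)
b1 stroke at J1  (common-f at J1 fixed by 0)
b2 stroke at J1  (common-f at J1 fixed by 0)
b3 stroke at J1  (J1: bond 0 brought flow, rest push out)
b5 stroke at J1  (1-jn J1 has f-setter on 0)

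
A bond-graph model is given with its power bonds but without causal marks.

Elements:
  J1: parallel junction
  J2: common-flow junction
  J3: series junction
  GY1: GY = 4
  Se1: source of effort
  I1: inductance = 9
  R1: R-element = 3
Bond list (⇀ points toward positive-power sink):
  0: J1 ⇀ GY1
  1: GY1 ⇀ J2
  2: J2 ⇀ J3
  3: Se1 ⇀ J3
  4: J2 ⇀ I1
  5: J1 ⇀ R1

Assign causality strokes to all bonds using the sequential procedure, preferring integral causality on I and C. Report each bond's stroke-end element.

#3 |J3  (Se1 fixes effort; stroke away)
#2 |J2  (J3 needs exactly one f-in)
#4 |I1  (prefer integral on I1)
#1 |J2  (J2: bond 4 brought flow, rest push out)
#0 |J1  (through GY1, causality inverts; strokes same side of GY1)
#5 |R1  (J1 effort already set via bond 0)

bond 0 →J1
bond 1 →J2
bond 2 →J2
bond 3 →J3
bond 4 →I1
bond 5 →R1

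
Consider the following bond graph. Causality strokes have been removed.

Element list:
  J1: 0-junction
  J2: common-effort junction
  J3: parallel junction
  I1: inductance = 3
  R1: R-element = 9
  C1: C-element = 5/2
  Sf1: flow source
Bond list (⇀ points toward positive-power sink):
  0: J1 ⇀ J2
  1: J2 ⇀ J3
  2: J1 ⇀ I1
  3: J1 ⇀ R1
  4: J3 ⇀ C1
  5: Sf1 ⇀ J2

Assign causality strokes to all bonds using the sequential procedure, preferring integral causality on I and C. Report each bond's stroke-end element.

#0 stroke→J1
#1 stroke→J2
#2 stroke→I1
#3 stroke→R1
#4 stroke→J3
#5 stroke→Sf1

bond 5 stroke at Sf1  (Sf1 fixes flow; stroke at Sf1)
bond 2 stroke at I1  (I1 integral (f out))
bond 4 stroke at J3  (C1 outputs effort q/C1)
bond 1 stroke at J2  (J3: bond 4 brought effort, rest push out)
bond 0 stroke at J1  (common-e at J2 fixed by 1)
bond 3 stroke at R1  (common-e at J1 fixed by 0)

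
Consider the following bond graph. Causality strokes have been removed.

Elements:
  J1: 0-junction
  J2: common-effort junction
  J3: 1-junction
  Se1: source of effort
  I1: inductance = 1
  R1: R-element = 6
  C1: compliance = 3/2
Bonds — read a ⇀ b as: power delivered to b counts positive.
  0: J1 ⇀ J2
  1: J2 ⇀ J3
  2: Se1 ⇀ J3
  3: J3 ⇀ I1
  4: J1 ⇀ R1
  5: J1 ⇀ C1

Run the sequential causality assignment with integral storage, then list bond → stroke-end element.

b2 |J3  (Se1 (Se) sets effort on bond)
b3 |I1  (prefer integral on I1)
b1 |J3  (common-f at J3 fixed by 3)
b0 |J2  (J2: last free bond brings effort in)
b5 |J1  (prefer integral on C1)
b4 |R1  (0-jn J1 has e-setter on 5)

bond 0 stroke at J2
bond 1 stroke at J3
bond 2 stroke at J3
bond 3 stroke at I1
bond 4 stroke at R1
bond 5 stroke at J1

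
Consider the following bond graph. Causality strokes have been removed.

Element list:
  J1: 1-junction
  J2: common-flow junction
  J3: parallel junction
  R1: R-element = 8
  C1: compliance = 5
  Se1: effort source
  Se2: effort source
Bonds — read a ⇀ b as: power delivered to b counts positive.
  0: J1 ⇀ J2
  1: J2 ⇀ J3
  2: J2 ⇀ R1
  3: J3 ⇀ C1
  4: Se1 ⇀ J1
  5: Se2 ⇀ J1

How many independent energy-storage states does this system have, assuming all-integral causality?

1  (C1 all integral)

bond 4 stroke at J1  (Se1 (Se) sets effort on bond)
bond 5 stroke at J1  (Se2 (Se) sets effort on bond)
bond 0 stroke at J2  (only one flow-in slot at J1)
bond 3 stroke at J3  (prefer integral on C1)
bond 1 stroke at J2  (common-e at J3 fixed by 3)
bond 2 stroke at R1  (closing 1-jn rule on J2)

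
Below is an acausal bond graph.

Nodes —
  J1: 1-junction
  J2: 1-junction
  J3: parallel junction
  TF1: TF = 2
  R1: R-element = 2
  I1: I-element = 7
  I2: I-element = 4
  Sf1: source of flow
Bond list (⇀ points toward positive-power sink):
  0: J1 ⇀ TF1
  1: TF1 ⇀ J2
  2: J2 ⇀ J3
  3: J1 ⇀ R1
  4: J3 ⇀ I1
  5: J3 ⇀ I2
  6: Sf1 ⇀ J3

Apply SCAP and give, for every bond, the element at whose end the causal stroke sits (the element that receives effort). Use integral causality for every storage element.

β6 stroke→Sf1  (Sf1 (Sf) sets flow on bond)
β4 stroke→I1  (I1: I, integral causality)
β5 stroke→I2  (I2 integral (f out))
β2 stroke→J3  (J3 needs exactly one e-in)
β1 stroke→J2  (J2 flow already set via bond 2)
β0 stroke→TF1  (TF TF1: opposite of bond 1)
β3 stroke→J1  (J1 flow already set via bond 0)

b0 stroke at TF1
b1 stroke at J2
b2 stroke at J3
b3 stroke at J1
b4 stroke at I1
b5 stroke at I2
b6 stroke at Sf1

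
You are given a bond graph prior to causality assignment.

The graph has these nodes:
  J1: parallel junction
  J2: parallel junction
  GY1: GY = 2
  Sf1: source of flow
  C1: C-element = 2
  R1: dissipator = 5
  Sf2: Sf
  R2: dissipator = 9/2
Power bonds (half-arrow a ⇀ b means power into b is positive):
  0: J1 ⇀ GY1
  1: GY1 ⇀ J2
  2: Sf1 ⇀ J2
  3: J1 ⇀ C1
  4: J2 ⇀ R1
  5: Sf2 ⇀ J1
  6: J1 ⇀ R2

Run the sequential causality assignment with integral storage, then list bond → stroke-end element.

#2 →Sf1  (Sf1: flow source, stroke at near end)
#5 →Sf2  (source Sf2 imposes f)
#3 →J1  (C1: C, integral causality)
#0 →GY1  (J1 effort already set via bond 3)
#6 →R2  (J1: bond 3 brought effort, rest push out)
#1 →GY1  (GY GY1: same side as bond 0)
#4 →J2  (closing 0-jn rule on J2)

bond 0 stroke→GY1
bond 1 stroke→GY1
bond 2 stroke→Sf1
bond 3 stroke→J1
bond 4 stroke→J2
bond 5 stroke→Sf2
bond 6 stroke→R2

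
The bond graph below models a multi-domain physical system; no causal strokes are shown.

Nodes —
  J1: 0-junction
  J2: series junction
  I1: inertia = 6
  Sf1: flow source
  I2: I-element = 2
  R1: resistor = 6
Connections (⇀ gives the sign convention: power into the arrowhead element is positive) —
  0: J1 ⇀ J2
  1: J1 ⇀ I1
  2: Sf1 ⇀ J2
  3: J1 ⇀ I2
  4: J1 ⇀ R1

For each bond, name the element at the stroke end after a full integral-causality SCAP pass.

bond 2 |Sf1  (Sf1: flow source, stroke at near end)
bond 0 |J2  (J2: bond 2 brought flow, rest push out)
bond 1 |I1  (I1 integral (f out))
bond 3 |I2  (I2 outputs flow p/I2)
bond 4 |J1  (only one effort-in slot at J1)

β0 stroke at J2
β1 stroke at I1
β2 stroke at Sf1
β3 stroke at I2
β4 stroke at J1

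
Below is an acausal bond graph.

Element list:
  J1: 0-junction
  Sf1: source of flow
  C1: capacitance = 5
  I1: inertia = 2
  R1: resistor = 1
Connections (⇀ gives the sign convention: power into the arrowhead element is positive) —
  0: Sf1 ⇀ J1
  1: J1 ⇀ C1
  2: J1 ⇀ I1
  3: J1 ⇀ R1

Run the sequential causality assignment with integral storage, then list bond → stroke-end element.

#0 |Sf1  (Sf1: flow source, stroke at near end)
#1 |J1  (C1: C, integral causality)
#2 |I1  (J1: bond 1 brought effort, rest push out)
#3 |R1  (common-e at J1 fixed by 1)

bond 0 |Sf1
bond 1 |J1
bond 2 |I1
bond 3 |R1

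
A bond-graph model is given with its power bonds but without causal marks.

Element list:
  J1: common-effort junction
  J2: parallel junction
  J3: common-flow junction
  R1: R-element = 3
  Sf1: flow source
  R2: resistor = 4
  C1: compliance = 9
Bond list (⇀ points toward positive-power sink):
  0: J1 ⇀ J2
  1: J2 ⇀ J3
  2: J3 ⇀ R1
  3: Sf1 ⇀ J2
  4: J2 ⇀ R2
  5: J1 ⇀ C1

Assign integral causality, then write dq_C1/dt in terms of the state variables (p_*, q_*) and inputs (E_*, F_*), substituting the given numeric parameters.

bond 3 stroke at Sf1  (Sf1 fixes flow; stroke at Sf1)
bond 5 stroke at J1  (C1 integral (e out))
bond 0 stroke at J2  (common-e at J1 fixed by 5)
bond 1 stroke at J3  (J2: bond 0 brought effort, rest push out)
bond 4 stroke at R2  (0-jn J2 has e-setter on 0)
bond 2 stroke at R1  (only one flow-in slot at J3)

dq_C1/dt = F_Sf1 - 7*q_C1/108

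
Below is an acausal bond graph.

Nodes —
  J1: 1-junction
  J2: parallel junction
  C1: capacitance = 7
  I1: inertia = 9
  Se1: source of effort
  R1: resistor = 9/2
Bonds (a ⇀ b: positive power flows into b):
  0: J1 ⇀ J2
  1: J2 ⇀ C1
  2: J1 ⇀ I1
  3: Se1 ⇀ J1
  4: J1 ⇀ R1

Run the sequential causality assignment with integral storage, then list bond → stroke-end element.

β0 stroke at J1
β1 stroke at J2
β2 stroke at I1
β3 stroke at J1
β4 stroke at J1

#3 →J1  (Se1 (Se) sets effort on bond)
#1 →J2  (prefer integral on C1)
#0 →J1  (0-jn J2 has e-setter on 1)
#2 →I1  (I1 outputs flow p/I1)
#4 →J1  (J1: bond 2 brought flow, rest push out)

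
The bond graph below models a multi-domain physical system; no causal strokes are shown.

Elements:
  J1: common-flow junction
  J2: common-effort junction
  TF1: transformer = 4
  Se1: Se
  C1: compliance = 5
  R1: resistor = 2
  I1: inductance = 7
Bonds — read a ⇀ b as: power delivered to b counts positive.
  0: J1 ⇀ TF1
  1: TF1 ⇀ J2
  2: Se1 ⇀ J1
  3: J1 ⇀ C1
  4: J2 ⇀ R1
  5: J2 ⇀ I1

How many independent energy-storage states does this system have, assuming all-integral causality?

2  (C1, I1 all integral)

#2 stroke at J1  (Se1: effort source, stroke at far end)
#3 stroke at J1  (C1: C, integral causality)
#0 stroke at TF1  (J1 needs exactly one f-in)
#1 stroke at J2  (TF1 one-in-one-out from 0)
#4 stroke at R1  (common-e at J2 fixed by 1)
#5 stroke at I1  (J2: bond 1 brought effort, rest push out)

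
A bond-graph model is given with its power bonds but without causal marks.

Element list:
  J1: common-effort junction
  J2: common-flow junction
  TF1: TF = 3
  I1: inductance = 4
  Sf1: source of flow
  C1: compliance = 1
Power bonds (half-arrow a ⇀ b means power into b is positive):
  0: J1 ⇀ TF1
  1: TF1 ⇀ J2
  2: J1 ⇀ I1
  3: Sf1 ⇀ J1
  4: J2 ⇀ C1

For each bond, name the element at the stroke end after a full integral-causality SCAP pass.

β3 →Sf1  (Sf1 fixes flow; stroke at Sf1)
β2 →I1  (prefer integral on I1)
β0 →J1  (J1: last free bond brings effort in)
β1 →TF1  (TF1 one-in-one-out from 0)
β4 →J2  (J2 flow already set via bond 1)

β0 stroke→J1
β1 stroke→TF1
β2 stroke→I1
β3 stroke→Sf1
β4 stroke→J2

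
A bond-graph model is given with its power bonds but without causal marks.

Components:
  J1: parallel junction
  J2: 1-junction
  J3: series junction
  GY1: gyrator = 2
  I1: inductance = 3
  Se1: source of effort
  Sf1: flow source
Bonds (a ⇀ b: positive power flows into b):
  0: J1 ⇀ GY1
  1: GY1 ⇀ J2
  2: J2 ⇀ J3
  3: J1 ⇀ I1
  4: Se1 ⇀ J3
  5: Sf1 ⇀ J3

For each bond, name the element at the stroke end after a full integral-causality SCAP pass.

β4 stroke→J3  (source Se1 imposes e)
β5 stroke→Sf1  (Sf1 fixes flow; stroke at Sf1)
β2 stroke→J3  (J3: bond 5 brought flow, rest push out)
β1 stroke→J2  (J2: bond 2 brought flow, rest push out)
β0 stroke→J1  (GY GY1: same side as bond 1)
β3 stroke→I1  (common-e at J1 fixed by 0)

b0 |J1
b1 |J2
b2 |J3
b3 |I1
b4 |J3
b5 |Sf1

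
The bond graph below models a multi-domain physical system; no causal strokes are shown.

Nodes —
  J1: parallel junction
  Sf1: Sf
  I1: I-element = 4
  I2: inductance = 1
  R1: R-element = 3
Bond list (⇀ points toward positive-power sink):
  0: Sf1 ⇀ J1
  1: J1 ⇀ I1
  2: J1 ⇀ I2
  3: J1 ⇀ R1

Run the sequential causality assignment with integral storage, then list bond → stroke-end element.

#0 stroke at Sf1
#1 stroke at I1
#2 stroke at I2
#3 stroke at J1

bond 0 →Sf1  (Sf1 fixes flow; stroke at Sf1)
bond 1 →I1  (prefer integral on I1)
bond 2 →I2  (I2 integral (f out))
bond 3 →J1  (J1 needs exactly one e-in)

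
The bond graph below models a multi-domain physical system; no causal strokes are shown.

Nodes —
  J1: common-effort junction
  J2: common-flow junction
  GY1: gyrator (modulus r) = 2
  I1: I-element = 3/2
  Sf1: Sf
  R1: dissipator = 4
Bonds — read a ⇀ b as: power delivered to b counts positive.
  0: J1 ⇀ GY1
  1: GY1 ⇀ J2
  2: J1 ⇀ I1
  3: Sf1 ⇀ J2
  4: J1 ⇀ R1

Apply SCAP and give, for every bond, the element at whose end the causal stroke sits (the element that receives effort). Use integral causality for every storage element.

#3 |Sf1  (source Sf1 imposes f)
#1 |J2  (J2: bond 3 brought flow, rest push out)
#0 |J1  (through GY1, causality inverts; strokes same side of GY1)
#2 |I1  (0-jn J1 has e-setter on 0)
#4 |R1  (0-jn J1 has e-setter on 0)

#0 stroke→J1
#1 stroke→J2
#2 stroke→I1
#3 stroke→Sf1
#4 stroke→R1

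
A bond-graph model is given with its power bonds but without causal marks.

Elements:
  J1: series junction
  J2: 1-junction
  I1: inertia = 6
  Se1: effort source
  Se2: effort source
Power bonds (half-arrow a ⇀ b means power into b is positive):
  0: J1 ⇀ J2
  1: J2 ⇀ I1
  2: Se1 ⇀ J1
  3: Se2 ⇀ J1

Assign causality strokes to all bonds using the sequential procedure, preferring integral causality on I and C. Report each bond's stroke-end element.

#0 stroke→J2
#1 stroke→I1
#2 stroke→J1
#3 stroke→J1

b2 |J1  (source Se1 imposes e)
b3 |J1  (Se2 (Se) sets effort on bond)
b0 |J2  (J1: last free bond brings flow in)
b1 |I1  (J2 needs exactly one f-in)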